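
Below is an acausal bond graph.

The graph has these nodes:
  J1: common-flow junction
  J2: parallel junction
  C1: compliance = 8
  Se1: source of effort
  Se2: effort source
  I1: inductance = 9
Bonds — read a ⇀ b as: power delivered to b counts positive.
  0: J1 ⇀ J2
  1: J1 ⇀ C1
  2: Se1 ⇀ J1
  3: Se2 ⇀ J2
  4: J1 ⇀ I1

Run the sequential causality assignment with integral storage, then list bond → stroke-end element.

bond 2 stroke→J1  (Se1 (Se) sets effort on bond)
bond 3 stroke→J2  (Se2: effort source, stroke at far end)
bond 0 stroke→J1  (J2: bond 3 brought effort, rest push out)
bond 1 stroke→J1  (C1: C, integral causality)
bond 4 stroke→I1  (only one flow-in slot at J1)

b0 →J1
b1 →J1
b2 →J1
b3 →J2
b4 →I1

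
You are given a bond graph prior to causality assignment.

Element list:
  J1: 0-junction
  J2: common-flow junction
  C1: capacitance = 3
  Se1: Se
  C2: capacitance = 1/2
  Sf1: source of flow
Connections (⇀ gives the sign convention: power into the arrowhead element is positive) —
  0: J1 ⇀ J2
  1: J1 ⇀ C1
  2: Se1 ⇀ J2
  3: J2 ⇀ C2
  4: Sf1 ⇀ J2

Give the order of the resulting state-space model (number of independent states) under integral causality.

2  (C1, C2 all integral)

#2 stroke at J2  (Se1: effort source, stroke at far end)
#4 stroke at Sf1  (Sf1 (Sf) sets flow on bond)
#0 stroke at J2  (1-jn J2 has f-setter on 4)
#3 stroke at J2  (J2: bond 4 brought flow, rest push out)
#1 stroke at J1  (only one effort-in slot at J1)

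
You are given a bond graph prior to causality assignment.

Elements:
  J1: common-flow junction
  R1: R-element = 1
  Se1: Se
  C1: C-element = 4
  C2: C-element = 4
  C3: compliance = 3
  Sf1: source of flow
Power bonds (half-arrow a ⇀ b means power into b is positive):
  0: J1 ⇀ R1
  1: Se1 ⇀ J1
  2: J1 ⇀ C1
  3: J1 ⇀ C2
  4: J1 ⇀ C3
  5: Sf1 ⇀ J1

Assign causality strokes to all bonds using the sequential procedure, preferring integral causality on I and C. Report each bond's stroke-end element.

β1 stroke at J1  (Se1 (Se) sets effort on bond)
β5 stroke at Sf1  (Sf1 fixes flow; stroke at Sf1)
β0 stroke at J1  (1-jn J1 has f-setter on 5)
β2 stroke at J1  (common-f at J1 fixed by 5)
β3 stroke at J1  (J1 flow already set via bond 5)
β4 stroke at J1  (1-jn J1 has f-setter on 5)

bond 0 →J1
bond 1 →J1
bond 2 →J1
bond 3 →J1
bond 4 →J1
bond 5 →Sf1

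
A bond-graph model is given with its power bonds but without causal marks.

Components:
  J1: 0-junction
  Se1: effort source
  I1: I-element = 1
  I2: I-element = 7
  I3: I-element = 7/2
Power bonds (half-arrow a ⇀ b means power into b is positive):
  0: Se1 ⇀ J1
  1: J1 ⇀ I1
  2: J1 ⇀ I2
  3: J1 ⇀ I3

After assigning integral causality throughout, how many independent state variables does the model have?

β0 |J1  (Se1 (Se) sets effort on bond)
β1 |I1  (J1: bond 0 brought effort, rest push out)
β2 |I2  (0-jn J1 has e-setter on 0)
β3 |I3  (J1: bond 0 brought effort, rest push out)

3  (I1, I2, I3 all integral)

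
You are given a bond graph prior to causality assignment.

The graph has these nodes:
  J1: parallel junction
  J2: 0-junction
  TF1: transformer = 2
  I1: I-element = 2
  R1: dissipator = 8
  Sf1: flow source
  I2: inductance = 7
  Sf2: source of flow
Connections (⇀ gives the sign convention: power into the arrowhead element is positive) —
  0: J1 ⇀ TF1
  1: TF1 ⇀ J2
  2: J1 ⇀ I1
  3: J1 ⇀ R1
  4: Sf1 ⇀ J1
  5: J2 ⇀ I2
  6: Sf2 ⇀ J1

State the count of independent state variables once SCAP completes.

bond 4 stroke→Sf1  (Sf1 (Sf) sets flow on bond)
bond 6 stroke→Sf2  (Sf2: flow source, stroke at near end)
bond 2 stroke→I1  (I1 integral (f out))
bond 5 stroke→I2  (I2: I, integral causality)
bond 1 stroke→J2  (only one effort-in slot at J2)
bond 0 stroke→TF1  (TF TF1: opposite of bond 1)
bond 3 stroke→J1  (closing 0-jn rule on J1)

2  (I1, I2 all integral)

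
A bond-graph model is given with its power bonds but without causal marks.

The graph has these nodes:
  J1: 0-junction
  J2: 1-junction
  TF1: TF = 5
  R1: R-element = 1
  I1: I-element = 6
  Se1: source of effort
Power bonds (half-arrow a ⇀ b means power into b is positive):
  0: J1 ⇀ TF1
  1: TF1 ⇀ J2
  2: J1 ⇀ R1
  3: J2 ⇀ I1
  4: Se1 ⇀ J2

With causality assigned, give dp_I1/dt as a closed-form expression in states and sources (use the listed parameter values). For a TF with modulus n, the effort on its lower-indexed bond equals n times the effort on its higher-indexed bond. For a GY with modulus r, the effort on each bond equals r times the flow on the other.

dp_I1/dt = E_Se1 - p_I1/150

bond 4 stroke at J2  (Se1 (Se) sets effort on bond)
bond 3 stroke at I1  (I1 outputs flow p/I1)
bond 1 stroke at J2  (J2 flow already set via bond 3)
bond 0 stroke at TF1  (TF TF1: opposite of bond 1)
bond 2 stroke at J1  (closing 0-jn rule on J1)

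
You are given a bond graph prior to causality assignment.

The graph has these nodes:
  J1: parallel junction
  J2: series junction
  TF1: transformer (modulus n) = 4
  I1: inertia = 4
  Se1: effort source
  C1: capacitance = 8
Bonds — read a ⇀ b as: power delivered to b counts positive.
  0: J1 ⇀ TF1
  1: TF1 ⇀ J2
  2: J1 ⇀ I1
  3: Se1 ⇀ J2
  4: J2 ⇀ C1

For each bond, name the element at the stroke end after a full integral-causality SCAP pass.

bond 3 stroke at J2  (source Se1 imposes e)
bond 2 stroke at I1  (I1 integral (f out))
bond 0 stroke at J1  (closing 0-jn rule on J1)
bond 1 stroke at TF1  (TF1 one-in-one-out from 0)
bond 4 stroke at J2  (J2: bond 1 brought flow, rest push out)

b0 →J1
b1 →TF1
b2 →I1
b3 →J2
b4 →J2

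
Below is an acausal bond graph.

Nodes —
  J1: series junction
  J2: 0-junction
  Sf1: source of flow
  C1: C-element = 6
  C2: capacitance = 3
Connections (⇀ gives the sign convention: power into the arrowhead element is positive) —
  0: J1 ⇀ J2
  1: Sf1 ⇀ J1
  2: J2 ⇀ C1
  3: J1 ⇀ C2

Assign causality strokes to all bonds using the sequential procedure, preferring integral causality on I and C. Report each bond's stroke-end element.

b1 stroke at Sf1  (Sf1: flow source, stroke at near end)
b0 stroke at J1  (J1: bond 1 brought flow, rest push out)
b3 stroke at J1  (1-jn J1 has f-setter on 1)
b2 stroke at J2  (J2: last free bond brings effort in)

#0 stroke at J1
#1 stroke at Sf1
#2 stroke at J2
#3 stroke at J1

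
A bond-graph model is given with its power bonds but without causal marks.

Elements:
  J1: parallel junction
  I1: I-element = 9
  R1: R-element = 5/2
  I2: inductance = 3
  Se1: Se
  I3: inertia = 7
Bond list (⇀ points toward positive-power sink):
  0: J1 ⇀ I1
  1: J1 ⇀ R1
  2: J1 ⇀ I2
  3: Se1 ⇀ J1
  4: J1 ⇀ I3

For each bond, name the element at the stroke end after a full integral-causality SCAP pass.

b3 stroke at J1  (source Se1 imposes e)
b0 stroke at I1  (0-jn J1 has e-setter on 3)
b1 stroke at R1  (0-jn J1 has e-setter on 3)
b2 stroke at I2  (0-jn J1 has e-setter on 3)
b4 stroke at I3  (0-jn J1 has e-setter on 3)

b0 |I1
b1 |R1
b2 |I2
b3 |J1
b4 |I3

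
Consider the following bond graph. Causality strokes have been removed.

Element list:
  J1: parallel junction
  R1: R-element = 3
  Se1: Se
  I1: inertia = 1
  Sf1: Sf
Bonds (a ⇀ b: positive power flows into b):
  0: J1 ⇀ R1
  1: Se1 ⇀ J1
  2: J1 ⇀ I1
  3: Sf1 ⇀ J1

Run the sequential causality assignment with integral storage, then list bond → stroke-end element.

bond 1 |J1  (Se1 fixes effort; stroke away)
bond 3 |Sf1  (Sf1: flow source, stroke at near end)
bond 0 |R1  (common-e at J1 fixed by 1)
bond 2 |I1  (common-e at J1 fixed by 1)

b0 stroke→R1
b1 stroke→J1
b2 stroke→I1
b3 stroke→Sf1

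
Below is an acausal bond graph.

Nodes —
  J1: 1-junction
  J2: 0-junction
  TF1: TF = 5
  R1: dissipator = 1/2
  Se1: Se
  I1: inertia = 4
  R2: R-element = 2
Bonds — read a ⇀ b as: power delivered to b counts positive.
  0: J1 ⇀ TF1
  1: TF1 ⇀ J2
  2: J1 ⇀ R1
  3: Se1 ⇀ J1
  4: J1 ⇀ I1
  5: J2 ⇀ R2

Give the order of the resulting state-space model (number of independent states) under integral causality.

1  (I1 all integral)

β3 stroke→J1  (Se1: effort source, stroke at far end)
β4 stroke→I1  (I1: I, integral causality)
β0 stroke→J1  (1-jn J1 has f-setter on 4)
β2 stroke→J1  (common-f at J1 fixed by 4)
β1 stroke→TF1  (TF TF1: opposite of bond 0)
β5 stroke→J2  (closing 0-jn rule on J2)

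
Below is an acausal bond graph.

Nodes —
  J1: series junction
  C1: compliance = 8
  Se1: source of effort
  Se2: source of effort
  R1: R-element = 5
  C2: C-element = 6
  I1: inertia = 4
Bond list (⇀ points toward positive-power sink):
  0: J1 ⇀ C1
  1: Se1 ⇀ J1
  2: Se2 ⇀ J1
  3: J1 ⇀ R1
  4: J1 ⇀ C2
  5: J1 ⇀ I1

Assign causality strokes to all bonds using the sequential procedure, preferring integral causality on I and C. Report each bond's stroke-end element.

b0 |J1
b1 |J1
b2 |J1
b3 |J1
b4 |J1
b5 |I1

b1 |J1  (Se1 fixes effort; stroke away)
b2 |J1  (source Se2 imposes e)
b0 |J1  (C1 integral (e out))
b4 |J1  (C2 outputs effort q/C2)
b5 |I1  (I1: I, integral causality)
b3 |J1  (common-f at J1 fixed by 5)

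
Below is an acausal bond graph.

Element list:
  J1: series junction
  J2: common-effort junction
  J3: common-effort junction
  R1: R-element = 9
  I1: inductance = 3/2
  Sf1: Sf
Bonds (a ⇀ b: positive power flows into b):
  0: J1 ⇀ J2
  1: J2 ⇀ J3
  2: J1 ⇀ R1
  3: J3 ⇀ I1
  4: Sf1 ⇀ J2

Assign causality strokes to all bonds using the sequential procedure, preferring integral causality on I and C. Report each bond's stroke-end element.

#4 |Sf1  (Sf1: flow source, stroke at near end)
#3 |I1  (I1: I, integral causality)
#1 |J3  (J3 needs exactly one e-in)
#0 |J2  (J2 needs exactly one e-in)
#2 |J1  (J1 flow already set via bond 0)

#0 stroke at J2
#1 stroke at J3
#2 stroke at J1
#3 stroke at I1
#4 stroke at Sf1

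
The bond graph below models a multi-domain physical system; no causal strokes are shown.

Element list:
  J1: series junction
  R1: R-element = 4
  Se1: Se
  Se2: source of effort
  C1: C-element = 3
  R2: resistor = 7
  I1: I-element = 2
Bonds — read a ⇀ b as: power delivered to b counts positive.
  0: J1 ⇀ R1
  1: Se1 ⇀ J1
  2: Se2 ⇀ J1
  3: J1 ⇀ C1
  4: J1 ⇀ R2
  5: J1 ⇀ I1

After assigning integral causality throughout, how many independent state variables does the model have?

bond 1 |J1  (source Se1 imposes e)
bond 2 |J1  (Se2 (Se) sets effort on bond)
bond 3 |J1  (C1: C, integral causality)
bond 5 |I1  (prefer integral on I1)
bond 0 |J1  (J1: bond 5 brought flow, rest push out)
bond 4 |J1  (J1: bond 5 brought flow, rest push out)

2  (C1, I1 all integral)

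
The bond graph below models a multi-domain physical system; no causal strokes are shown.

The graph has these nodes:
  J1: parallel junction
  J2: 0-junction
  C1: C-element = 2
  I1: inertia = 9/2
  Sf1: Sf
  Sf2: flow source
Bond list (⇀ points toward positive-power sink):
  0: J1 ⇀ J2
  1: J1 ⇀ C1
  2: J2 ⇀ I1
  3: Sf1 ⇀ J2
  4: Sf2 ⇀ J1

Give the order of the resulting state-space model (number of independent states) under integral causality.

2  (C1, I1 all integral)

b3 |Sf1  (source Sf1 imposes f)
b4 |Sf2  (source Sf2 imposes f)
b1 |J1  (C1 integral (e out))
b0 |J2  (common-e at J1 fixed by 1)
b2 |I1  (0-jn J2 has e-setter on 0)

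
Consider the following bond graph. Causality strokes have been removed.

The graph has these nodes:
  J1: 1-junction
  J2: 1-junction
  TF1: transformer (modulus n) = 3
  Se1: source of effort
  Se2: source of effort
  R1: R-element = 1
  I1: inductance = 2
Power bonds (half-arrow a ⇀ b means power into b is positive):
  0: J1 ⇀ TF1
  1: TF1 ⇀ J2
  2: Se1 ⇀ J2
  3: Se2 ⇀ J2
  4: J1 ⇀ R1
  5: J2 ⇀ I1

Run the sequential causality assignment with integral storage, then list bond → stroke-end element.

#2 |J2  (source Se1 imposes e)
#3 |J2  (source Se2 imposes e)
#5 |I1  (I1: I, integral causality)
#1 |J2  (J2: bond 5 brought flow, rest push out)
#0 |TF1  (TF1 one-in-one-out from 1)
#4 |J1  (J1: bond 0 brought flow, rest push out)

bond 0 →TF1
bond 1 →J2
bond 2 →J2
bond 3 →J2
bond 4 →J1
bond 5 →I1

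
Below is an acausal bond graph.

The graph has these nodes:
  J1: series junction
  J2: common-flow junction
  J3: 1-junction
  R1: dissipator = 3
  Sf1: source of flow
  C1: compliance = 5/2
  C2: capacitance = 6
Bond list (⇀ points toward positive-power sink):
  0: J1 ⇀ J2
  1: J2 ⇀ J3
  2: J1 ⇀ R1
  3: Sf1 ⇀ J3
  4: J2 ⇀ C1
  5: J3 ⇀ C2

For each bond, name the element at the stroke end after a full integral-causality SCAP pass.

b3 stroke at Sf1  (Sf1: flow source, stroke at near end)
b1 stroke at J3  (J3 flow already set via bond 3)
b5 stroke at J3  (J3 flow already set via bond 3)
b0 stroke at J2  (common-f at J2 fixed by 1)
b4 stroke at J2  (1-jn J2 has f-setter on 1)
b2 stroke at J1  (1-jn J1 has f-setter on 0)

β0 stroke at J2
β1 stroke at J3
β2 stroke at J1
β3 stroke at Sf1
β4 stroke at J2
β5 stroke at J3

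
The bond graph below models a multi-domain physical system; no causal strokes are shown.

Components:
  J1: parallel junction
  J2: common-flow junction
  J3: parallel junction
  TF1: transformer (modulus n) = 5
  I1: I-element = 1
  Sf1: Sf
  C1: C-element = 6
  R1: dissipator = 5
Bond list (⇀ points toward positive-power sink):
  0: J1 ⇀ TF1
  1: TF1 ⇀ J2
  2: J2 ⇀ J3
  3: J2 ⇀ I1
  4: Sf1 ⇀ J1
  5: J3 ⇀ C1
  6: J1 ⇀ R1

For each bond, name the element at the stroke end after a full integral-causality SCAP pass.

β4 →Sf1  (Sf1: flow source, stroke at near end)
β3 →I1  (I1: I, integral causality)
β1 →J2  (1-jn J2 has f-setter on 3)
β2 →J2  (common-f at J2 fixed by 3)
β5 →J3  (only one effort-in slot at J3)
β0 →TF1  (through TF1, causality passes straight; one stroke at TF1)
β6 →J1  (only one effort-in slot at J1)

#0 |TF1
#1 |J2
#2 |J2
#3 |I1
#4 |Sf1
#5 |J3
#6 |J1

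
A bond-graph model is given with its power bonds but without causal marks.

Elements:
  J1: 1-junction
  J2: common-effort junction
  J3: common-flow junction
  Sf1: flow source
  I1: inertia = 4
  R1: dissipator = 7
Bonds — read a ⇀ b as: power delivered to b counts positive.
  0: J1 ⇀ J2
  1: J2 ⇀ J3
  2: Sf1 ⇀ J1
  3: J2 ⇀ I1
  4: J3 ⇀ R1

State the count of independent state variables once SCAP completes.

1  (I1 all integral)

β2 stroke→Sf1  (Sf1: flow source, stroke at near end)
β0 stroke→J1  (common-f at J1 fixed by 2)
β3 stroke→I1  (I1: I, integral causality)
β1 stroke→J2  (only one effort-in slot at J2)
β4 stroke→J3  (J3: bond 1 brought flow, rest push out)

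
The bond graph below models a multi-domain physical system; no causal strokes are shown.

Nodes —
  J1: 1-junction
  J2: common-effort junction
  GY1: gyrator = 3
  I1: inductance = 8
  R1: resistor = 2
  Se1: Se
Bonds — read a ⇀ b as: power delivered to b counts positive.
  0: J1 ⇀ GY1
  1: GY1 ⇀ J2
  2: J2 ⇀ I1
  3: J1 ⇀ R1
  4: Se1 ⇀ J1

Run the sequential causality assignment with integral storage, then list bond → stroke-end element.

#0 |J1
#1 |J2
#2 |I1
#3 |R1
#4 |J1

#4 →J1  (Se1 (Se) sets effort on bond)
#2 →I1  (I1 integral (f out))
#1 →J2  (only one effort-in slot at J2)
#0 →J1  (GY GY1: same side as bond 1)
#3 →R1  (J1: last free bond brings flow in)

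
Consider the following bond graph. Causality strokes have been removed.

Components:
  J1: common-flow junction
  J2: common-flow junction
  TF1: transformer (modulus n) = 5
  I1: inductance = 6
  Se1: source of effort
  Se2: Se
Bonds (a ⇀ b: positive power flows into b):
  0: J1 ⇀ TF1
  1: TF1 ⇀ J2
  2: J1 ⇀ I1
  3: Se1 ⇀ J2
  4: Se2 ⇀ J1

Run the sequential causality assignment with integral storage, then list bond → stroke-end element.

b3 stroke→J2  (source Se1 imposes e)
b4 stroke→J1  (Se2: effort source, stroke at far end)
b1 stroke→TF1  (only one flow-in slot at J2)
b0 stroke→J1  (TF1: transformer flips bond 1)
b2 stroke→I1  (J1: last free bond brings flow in)

#0 |J1
#1 |TF1
#2 |I1
#3 |J2
#4 |J1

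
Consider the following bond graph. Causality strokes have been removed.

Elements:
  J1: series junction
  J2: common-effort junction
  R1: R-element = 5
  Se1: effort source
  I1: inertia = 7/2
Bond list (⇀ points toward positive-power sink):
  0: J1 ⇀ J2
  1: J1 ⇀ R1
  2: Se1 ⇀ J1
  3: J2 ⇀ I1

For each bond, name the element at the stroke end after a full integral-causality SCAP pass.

b0 stroke at J2
b1 stroke at J1
b2 stroke at J1
b3 stroke at I1

bond 2 stroke at J1  (Se1: effort source, stroke at far end)
bond 3 stroke at I1  (I1 outputs flow p/I1)
bond 0 stroke at J2  (J2: last free bond brings effort in)
bond 1 stroke at J1  (common-f at J1 fixed by 0)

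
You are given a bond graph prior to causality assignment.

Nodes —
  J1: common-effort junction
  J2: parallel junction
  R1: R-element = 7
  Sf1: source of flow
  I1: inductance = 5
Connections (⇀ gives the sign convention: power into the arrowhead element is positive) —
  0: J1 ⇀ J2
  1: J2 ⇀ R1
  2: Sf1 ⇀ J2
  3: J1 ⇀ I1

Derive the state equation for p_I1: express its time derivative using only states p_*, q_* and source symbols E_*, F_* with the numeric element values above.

dp_I1/dt = 7*F_Sf1 - 7*p_I1/5

b2 stroke→Sf1  (Sf1 (Sf) sets flow on bond)
b3 stroke→I1  (I1 outputs flow p/I1)
b0 stroke→J1  (J1: last free bond brings effort in)
b1 stroke→J2  (J2 needs exactly one e-in)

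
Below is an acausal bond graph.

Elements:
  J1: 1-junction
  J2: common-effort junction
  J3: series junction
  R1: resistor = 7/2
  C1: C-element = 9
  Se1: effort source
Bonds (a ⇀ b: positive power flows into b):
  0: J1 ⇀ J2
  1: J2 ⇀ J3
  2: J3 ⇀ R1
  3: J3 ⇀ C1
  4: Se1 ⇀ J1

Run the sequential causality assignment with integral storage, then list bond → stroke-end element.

bond 4 stroke at J1  (Se1: effort source, stroke at far end)
bond 0 stroke at J2  (closing 1-jn rule on J1)
bond 1 stroke at J3  (J2: bond 0 brought effort, rest push out)
bond 3 stroke at J3  (C1 integral (e out))
bond 2 stroke at R1  (J3: last free bond brings flow in)

bond 0 stroke at J2
bond 1 stroke at J3
bond 2 stroke at R1
bond 3 stroke at J3
bond 4 stroke at J1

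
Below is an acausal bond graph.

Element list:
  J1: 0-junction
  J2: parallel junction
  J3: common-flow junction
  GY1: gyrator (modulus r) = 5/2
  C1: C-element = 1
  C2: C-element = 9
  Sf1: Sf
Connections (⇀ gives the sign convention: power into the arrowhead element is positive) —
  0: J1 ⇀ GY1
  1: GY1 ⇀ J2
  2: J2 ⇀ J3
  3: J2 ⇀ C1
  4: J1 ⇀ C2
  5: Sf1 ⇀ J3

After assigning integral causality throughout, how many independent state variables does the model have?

2  (C1, C2 all integral)

#5 |Sf1  (Sf1: flow source, stroke at near end)
#2 |J3  (1-jn J3 has f-setter on 5)
#3 |J2  (C1 integral (e out))
#1 |GY1  (common-e at J2 fixed by 3)
#0 |GY1  (GY1 both-in/both-out from 1)
#4 |J1  (only one effort-in slot at J1)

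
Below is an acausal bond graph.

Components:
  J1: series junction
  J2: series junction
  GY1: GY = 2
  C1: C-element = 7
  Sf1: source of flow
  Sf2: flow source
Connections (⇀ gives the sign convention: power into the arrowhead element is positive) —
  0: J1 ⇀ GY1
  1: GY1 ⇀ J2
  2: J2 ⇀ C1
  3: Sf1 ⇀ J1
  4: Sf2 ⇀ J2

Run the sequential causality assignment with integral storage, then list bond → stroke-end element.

β0 stroke→J1
β1 stroke→J2
β2 stroke→J2
β3 stroke→Sf1
β4 stroke→Sf2

bond 3 stroke at Sf1  (Sf1 (Sf) sets flow on bond)
bond 4 stroke at Sf2  (Sf2 (Sf) sets flow on bond)
bond 0 stroke at J1  (J1: bond 3 brought flow, rest push out)
bond 1 stroke at J2  (common-f at J2 fixed by 4)
bond 2 stroke at J2  (J2 flow already set via bond 4)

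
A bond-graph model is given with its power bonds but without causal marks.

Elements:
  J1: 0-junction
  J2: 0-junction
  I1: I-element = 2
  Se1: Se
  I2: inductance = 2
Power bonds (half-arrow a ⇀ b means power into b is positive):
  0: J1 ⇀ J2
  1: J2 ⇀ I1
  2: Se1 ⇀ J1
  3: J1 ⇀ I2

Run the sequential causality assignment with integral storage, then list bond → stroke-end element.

bond 2 stroke at J1  (source Se1 imposes e)
bond 0 stroke at J2  (J1 effort already set via bond 2)
bond 3 stroke at I2  (0-jn J1 has e-setter on 2)
bond 1 stroke at I1  (common-e at J2 fixed by 0)

b0 |J2
b1 |I1
b2 |J1
b3 |I2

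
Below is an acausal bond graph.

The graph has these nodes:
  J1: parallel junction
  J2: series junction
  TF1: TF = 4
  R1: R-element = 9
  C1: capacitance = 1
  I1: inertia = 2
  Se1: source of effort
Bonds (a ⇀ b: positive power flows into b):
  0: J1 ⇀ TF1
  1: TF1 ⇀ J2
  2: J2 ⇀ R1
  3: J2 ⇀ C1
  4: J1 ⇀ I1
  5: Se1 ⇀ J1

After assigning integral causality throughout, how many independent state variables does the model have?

bond 5 stroke at J1  (Se1 fixes effort; stroke away)
bond 0 stroke at TF1  (0-jn J1 has e-setter on 5)
bond 4 stroke at I1  (0-jn J1 has e-setter on 5)
bond 1 stroke at J2  (TF TF1: opposite of bond 0)
bond 3 stroke at J2  (C1 outputs effort q/C1)
bond 2 stroke at R1  (closing 1-jn rule on J2)

2  (C1, I1 all integral)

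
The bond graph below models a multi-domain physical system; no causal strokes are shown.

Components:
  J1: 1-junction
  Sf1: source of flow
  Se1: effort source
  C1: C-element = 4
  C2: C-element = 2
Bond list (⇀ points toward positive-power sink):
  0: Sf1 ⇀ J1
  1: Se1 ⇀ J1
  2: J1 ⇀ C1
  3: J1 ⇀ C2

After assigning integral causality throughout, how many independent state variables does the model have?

2  (C1, C2 all integral)

bond 0 stroke→Sf1  (Sf1 fixes flow; stroke at Sf1)
bond 1 stroke→J1  (Se1: effort source, stroke at far end)
bond 2 stroke→J1  (1-jn J1 has f-setter on 0)
bond 3 stroke→J1  (1-jn J1 has f-setter on 0)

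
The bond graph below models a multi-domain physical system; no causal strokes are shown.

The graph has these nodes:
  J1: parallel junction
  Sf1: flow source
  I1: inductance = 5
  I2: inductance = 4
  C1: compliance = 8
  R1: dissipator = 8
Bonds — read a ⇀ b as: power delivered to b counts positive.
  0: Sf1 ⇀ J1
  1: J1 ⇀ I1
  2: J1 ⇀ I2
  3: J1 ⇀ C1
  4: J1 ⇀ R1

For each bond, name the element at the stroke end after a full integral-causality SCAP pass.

bond 0 stroke at Sf1  (Sf1 (Sf) sets flow on bond)
bond 1 stroke at I1  (I1 integral (f out))
bond 2 stroke at I2  (I2 integral (f out))
bond 3 stroke at J1  (C1 outputs effort q/C1)
bond 4 stroke at R1  (J1: bond 3 brought effort, rest push out)

b0 stroke at Sf1
b1 stroke at I1
b2 stroke at I2
b3 stroke at J1
b4 stroke at R1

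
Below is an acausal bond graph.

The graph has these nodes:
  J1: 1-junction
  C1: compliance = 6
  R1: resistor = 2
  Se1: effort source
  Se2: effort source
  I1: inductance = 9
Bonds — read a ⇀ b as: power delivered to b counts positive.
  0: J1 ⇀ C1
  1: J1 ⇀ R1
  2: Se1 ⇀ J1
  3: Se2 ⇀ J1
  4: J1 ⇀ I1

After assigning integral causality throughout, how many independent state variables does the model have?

β2 stroke→J1  (source Se1 imposes e)
β3 stroke→J1  (Se2: effort source, stroke at far end)
β0 stroke→J1  (C1 outputs effort q/C1)
β4 stroke→I1  (I1 outputs flow p/I1)
β1 stroke→J1  (J1 flow already set via bond 4)

2  (C1, I1 all integral)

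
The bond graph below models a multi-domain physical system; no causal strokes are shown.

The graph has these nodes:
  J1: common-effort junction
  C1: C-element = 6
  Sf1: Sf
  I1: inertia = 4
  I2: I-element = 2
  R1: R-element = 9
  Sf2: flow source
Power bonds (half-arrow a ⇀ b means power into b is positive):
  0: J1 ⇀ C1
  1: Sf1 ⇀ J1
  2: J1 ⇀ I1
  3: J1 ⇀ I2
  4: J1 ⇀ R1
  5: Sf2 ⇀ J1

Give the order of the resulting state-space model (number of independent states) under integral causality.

3  (C1, I1, I2 all integral)

b1 |Sf1  (Sf1 fixes flow; stroke at Sf1)
b5 |Sf2  (Sf2 fixes flow; stroke at Sf2)
b0 |J1  (C1 integral (e out))
b2 |I1  (common-e at J1 fixed by 0)
b3 |I2  (0-jn J1 has e-setter on 0)
b4 |R1  (0-jn J1 has e-setter on 0)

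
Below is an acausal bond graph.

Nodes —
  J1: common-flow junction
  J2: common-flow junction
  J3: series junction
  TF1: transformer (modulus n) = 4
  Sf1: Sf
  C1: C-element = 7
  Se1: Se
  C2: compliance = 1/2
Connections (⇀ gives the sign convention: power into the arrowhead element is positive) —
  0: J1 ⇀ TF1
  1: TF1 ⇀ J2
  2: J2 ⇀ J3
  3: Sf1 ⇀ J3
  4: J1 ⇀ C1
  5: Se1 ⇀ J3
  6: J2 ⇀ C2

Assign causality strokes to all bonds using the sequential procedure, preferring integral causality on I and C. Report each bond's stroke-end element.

#3 |Sf1  (source Sf1 imposes f)
#5 |J3  (Se1 fixes effort; stroke away)
#2 |J3  (common-f at J3 fixed by 3)
#1 |J2  (J2: bond 2 brought flow, rest push out)
#6 |J2  (common-f at J2 fixed by 2)
#0 |TF1  (TF1: transformer flips bond 1)
#4 |J1  (1-jn J1 has f-setter on 0)

b0 stroke→TF1
b1 stroke→J2
b2 stroke→J3
b3 stroke→Sf1
b4 stroke→J1
b5 stroke→J3
b6 stroke→J2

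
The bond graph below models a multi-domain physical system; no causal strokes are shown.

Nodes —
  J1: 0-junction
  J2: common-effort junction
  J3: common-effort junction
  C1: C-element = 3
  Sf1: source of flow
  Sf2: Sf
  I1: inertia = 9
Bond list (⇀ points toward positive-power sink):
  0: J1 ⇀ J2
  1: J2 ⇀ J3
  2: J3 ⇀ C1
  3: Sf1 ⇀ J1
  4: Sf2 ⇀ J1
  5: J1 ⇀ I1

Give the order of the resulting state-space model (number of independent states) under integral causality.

β3 stroke→Sf1  (Sf1 fixes flow; stroke at Sf1)
β4 stroke→Sf2  (Sf2 fixes flow; stroke at Sf2)
β2 stroke→J3  (C1 outputs effort q/C1)
β1 stroke→J2  (J3: bond 2 brought effort, rest push out)
β0 stroke→J1  (J2: bond 1 brought effort, rest push out)
β5 stroke→I1  (J1 effort already set via bond 0)

2  (C1, I1 all integral)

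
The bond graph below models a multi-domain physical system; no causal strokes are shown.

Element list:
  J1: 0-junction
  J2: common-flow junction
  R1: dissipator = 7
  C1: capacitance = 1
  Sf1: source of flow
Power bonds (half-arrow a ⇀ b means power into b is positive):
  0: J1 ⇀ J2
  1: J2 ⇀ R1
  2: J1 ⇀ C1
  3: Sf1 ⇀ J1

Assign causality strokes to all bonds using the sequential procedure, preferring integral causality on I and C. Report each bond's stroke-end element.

bond 3 →Sf1  (Sf1 fixes flow; stroke at Sf1)
bond 2 →J1  (C1 integral (e out))
bond 0 →J2  (J1: bond 2 brought effort, rest push out)
bond 1 →R1  (J2: last free bond brings flow in)

β0 stroke→J2
β1 stroke→R1
β2 stroke→J1
β3 stroke→Sf1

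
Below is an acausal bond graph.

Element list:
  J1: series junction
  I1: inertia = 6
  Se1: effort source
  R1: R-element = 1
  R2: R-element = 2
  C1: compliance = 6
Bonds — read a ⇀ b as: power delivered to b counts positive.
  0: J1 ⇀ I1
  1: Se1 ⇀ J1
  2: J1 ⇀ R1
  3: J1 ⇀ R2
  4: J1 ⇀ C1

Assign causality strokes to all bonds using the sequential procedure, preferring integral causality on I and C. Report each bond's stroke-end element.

bond 0 stroke at I1
bond 1 stroke at J1
bond 2 stroke at J1
bond 3 stroke at J1
bond 4 stroke at J1

bond 1 stroke→J1  (Se1 fixes effort; stroke away)
bond 0 stroke→I1  (prefer integral on I1)
bond 2 stroke→J1  (1-jn J1 has f-setter on 0)
bond 3 stroke→J1  (common-f at J1 fixed by 0)
bond 4 stroke→J1  (J1 flow already set via bond 0)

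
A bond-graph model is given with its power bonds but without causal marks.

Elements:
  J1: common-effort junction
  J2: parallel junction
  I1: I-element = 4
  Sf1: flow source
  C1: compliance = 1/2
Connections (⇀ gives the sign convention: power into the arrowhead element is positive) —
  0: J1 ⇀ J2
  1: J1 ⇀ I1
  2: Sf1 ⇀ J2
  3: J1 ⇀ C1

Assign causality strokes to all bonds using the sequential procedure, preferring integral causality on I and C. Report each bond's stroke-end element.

β2 |Sf1  (Sf1 fixes flow; stroke at Sf1)
β0 |J2  (only one effort-in slot at J2)
β1 |I1  (I1 integral (f out))
β3 |J1  (J1: last free bond brings effort in)

β0 →J2
β1 →I1
β2 →Sf1
β3 →J1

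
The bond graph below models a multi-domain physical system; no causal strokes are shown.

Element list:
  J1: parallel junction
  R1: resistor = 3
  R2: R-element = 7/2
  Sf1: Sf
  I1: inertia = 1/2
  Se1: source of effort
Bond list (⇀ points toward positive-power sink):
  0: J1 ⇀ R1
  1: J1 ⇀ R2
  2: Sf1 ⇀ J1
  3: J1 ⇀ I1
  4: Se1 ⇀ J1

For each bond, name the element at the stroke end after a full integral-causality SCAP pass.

#2 →Sf1  (source Sf1 imposes f)
#4 →J1  (source Se1 imposes e)
#0 →R1  (0-jn J1 has e-setter on 4)
#1 →R2  (J1 effort already set via bond 4)
#3 →I1  (common-e at J1 fixed by 4)

β0 |R1
β1 |R2
β2 |Sf1
β3 |I1
β4 |J1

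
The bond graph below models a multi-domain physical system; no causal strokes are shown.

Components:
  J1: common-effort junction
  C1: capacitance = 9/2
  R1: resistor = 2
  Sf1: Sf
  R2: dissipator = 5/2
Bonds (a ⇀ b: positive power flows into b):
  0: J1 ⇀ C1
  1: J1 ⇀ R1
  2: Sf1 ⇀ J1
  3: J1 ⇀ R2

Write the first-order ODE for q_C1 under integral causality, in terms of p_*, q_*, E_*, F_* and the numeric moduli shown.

dq_C1/dt = F_Sf1 - q_C1/5

b2 stroke→Sf1  (Sf1 fixes flow; stroke at Sf1)
b0 stroke→J1  (prefer integral on C1)
b1 stroke→R1  (common-e at J1 fixed by 0)
b3 stroke→R2  (0-jn J1 has e-setter on 0)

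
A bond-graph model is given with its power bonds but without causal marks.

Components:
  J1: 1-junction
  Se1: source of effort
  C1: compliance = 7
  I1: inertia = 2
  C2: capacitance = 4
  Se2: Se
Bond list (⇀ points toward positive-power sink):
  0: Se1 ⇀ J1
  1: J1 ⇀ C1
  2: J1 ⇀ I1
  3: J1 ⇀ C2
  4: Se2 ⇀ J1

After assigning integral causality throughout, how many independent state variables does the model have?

3  (C1, C2, I1 all integral)

β0 stroke at J1  (Se1 fixes effort; stroke away)
β4 stroke at J1  (Se2 fixes effort; stroke away)
β1 stroke at J1  (C1 outputs effort q/C1)
β2 stroke at I1  (prefer integral on I1)
β3 stroke at J1  (common-f at J1 fixed by 2)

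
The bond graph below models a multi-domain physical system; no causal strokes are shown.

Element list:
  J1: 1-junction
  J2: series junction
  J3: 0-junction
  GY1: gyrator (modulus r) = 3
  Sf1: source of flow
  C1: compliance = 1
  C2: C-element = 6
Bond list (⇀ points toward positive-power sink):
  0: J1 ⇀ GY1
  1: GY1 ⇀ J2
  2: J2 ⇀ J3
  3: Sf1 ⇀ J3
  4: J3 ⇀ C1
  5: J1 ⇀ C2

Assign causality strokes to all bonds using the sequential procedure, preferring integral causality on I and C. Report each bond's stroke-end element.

b0 →GY1
b1 →GY1
b2 →J2
b3 →Sf1
b4 →J3
b5 →J1

b3 →Sf1  (Sf1 (Sf) sets flow on bond)
b4 →J3  (prefer integral on C1)
b2 →J2  (0-jn J3 has e-setter on 4)
b1 →GY1  (closing 1-jn rule on J2)
b0 →GY1  (GY GY1: same side as bond 1)
b5 →J1  (common-f at J1 fixed by 0)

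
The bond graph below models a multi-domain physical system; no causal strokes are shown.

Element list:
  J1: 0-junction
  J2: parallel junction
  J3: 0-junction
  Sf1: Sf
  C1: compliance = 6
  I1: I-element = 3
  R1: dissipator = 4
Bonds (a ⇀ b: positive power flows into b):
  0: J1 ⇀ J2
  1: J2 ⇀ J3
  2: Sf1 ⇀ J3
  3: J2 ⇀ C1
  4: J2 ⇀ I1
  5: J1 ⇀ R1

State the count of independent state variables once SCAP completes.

2  (C1, I1 all integral)

b2 stroke at Sf1  (source Sf1 imposes f)
b1 stroke at J3  (only one effort-in slot at J3)
b3 stroke at J2  (C1 integral (e out))
b0 stroke at J1  (J2 effort already set via bond 3)
b4 stroke at I1  (J2 effort already set via bond 3)
b5 stroke at R1  (0-jn J1 has e-setter on 0)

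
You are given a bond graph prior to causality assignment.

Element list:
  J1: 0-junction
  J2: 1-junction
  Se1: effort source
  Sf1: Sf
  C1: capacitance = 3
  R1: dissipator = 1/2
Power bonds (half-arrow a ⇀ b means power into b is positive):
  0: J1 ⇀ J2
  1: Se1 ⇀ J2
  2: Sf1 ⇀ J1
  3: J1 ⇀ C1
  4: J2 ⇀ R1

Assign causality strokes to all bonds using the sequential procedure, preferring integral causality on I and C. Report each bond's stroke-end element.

#1 |J2  (Se1 fixes effort; stroke away)
#2 |Sf1  (Sf1: flow source, stroke at near end)
#3 |J1  (C1 outputs effort q/C1)
#0 |J2  (common-e at J1 fixed by 3)
#4 |R1  (J2: last free bond brings flow in)

#0 stroke→J2
#1 stroke→J2
#2 stroke→Sf1
#3 stroke→J1
#4 stroke→R1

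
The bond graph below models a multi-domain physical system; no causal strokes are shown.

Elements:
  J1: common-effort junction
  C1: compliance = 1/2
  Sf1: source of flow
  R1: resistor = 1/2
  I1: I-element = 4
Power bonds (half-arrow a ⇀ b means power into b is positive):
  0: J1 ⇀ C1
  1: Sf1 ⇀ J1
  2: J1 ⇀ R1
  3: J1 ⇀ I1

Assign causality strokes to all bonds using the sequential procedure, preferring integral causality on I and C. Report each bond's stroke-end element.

bond 1 stroke→Sf1  (source Sf1 imposes f)
bond 0 stroke→J1  (prefer integral on C1)
bond 2 stroke→R1  (0-jn J1 has e-setter on 0)
bond 3 stroke→I1  (J1 effort already set via bond 0)

bond 0 |J1
bond 1 |Sf1
bond 2 |R1
bond 3 |I1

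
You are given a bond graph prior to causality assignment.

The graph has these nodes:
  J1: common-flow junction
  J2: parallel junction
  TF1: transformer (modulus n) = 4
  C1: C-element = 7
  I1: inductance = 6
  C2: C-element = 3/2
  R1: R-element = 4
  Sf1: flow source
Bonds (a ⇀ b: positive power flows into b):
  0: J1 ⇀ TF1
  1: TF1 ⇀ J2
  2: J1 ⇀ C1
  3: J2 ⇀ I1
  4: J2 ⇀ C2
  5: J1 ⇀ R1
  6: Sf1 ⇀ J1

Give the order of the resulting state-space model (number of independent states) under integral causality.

b6 stroke at Sf1  (Sf1 (Sf) sets flow on bond)
b0 stroke at J1  (1-jn J1 has f-setter on 6)
b2 stroke at J1  (common-f at J1 fixed by 6)
b5 stroke at J1  (J1 flow already set via bond 6)
b1 stroke at TF1  (TF1 one-in-one-out from 0)
b3 stroke at I1  (I1 outputs flow p/I1)
b4 stroke at J2  (only one effort-in slot at J2)

3  (C1, C2, I1 all integral)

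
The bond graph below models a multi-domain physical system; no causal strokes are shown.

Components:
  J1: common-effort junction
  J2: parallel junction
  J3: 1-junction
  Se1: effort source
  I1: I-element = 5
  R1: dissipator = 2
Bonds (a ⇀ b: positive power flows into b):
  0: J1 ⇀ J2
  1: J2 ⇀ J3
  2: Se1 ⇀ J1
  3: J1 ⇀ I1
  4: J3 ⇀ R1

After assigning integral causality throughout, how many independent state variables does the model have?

#2 stroke at J1  (Se1 (Se) sets effort on bond)
#0 stroke at J2  (0-jn J1 has e-setter on 2)
#3 stroke at I1  (J1 effort already set via bond 2)
#1 stroke at J3  (J2: bond 0 brought effort, rest push out)
#4 stroke at R1  (J3: last free bond brings flow in)

1  (I1 all integral)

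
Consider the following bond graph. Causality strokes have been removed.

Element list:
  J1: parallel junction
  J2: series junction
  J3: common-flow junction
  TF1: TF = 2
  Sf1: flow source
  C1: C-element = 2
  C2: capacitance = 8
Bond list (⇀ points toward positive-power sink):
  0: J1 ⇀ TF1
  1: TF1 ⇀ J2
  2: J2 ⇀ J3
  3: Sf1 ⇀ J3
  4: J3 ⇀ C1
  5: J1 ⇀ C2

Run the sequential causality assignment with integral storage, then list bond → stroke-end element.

bond 0 |TF1
bond 1 |J2
bond 2 |J3
bond 3 |Sf1
bond 4 |J3
bond 5 |J1

β3 stroke→Sf1  (Sf1: flow source, stroke at near end)
β2 stroke→J3  (J3: bond 3 brought flow, rest push out)
β4 stroke→J3  (J3: bond 3 brought flow, rest push out)
β1 stroke→J2  (J2 flow already set via bond 2)
β0 stroke→TF1  (TF1 one-in-one-out from 1)
β5 stroke→J1  (closing 0-jn rule on J1)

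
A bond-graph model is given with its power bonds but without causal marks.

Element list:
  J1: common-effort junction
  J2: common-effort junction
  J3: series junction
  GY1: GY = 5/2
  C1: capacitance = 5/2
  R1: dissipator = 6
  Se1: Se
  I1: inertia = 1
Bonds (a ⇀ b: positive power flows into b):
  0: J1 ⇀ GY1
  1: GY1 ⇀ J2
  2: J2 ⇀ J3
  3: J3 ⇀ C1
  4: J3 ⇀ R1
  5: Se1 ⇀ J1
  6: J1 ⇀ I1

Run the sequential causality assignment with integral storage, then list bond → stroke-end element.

β0 stroke at GY1
β1 stroke at GY1
β2 stroke at J2
β3 stroke at J3
β4 stroke at J3
β5 stroke at J1
β6 stroke at I1

bond 5 stroke→J1  (Se1: effort source, stroke at far end)
bond 0 stroke→GY1  (0-jn J1 has e-setter on 5)
bond 6 stroke→I1  (J1 effort already set via bond 5)
bond 1 stroke→GY1  (GY1 both-in/both-out from 0)
bond 2 stroke→J2  (J2: last free bond brings effort in)
bond 3 stroke→J3  (1-jn J3 has f-setter on 2)
bond 4 stroke→J3  (J3: bond 2 brought flow, rest push out)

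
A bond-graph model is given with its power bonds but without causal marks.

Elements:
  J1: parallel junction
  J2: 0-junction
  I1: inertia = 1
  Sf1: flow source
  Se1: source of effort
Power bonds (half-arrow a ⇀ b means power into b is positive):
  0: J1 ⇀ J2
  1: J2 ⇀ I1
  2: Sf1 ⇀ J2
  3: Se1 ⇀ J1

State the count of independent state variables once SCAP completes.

1  (I1 all integral)

#2 →Sf1  (Sf1 (Sf) sets flow on bond)
#3 →J1  (Se1 (Se) sets effort on bond)
#0 →J2  (J1: bond 3 brought effort, rest push out)
#1 →I1  (common-e at J2 fixed by 0)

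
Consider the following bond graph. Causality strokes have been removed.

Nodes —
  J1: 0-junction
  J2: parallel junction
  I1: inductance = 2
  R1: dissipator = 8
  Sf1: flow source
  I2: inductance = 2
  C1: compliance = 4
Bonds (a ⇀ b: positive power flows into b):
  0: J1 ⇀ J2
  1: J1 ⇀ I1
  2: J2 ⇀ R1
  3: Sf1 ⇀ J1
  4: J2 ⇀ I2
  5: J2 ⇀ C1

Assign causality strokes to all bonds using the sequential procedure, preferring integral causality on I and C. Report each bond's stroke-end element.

b3 →Sf1  (Sf1 fixes flow; stroke at Sf1)
b1 →I1  (prefer integral on I1)
b0 →J1  (J1: last free bond brings effort in)
b4 →I2  (prefer integral on I2)
b5 →J2  (C1 outputs effort q/C1)
b2 →R1  (common-e at J2 fixed by 5)

β0 stroke at J1
β1 stroke at I1
β2 stroke at R1
β3 stroke at Sf1
β4 stroke at I2
β5 stroke at J2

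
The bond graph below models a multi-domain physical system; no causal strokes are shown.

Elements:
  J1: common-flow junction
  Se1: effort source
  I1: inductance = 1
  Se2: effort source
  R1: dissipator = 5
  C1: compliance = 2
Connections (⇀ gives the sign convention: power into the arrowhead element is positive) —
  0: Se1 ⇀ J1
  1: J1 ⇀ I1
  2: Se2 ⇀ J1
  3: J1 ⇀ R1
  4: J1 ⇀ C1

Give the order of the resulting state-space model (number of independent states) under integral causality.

#0 stroke→J1  (Se1 fixes effort; stroke away)
#2 stroke→J1  (Se2: effort source, stroke at far end)
#1 stroke→I1  (I1 integral (f out))
#3 stroke→J1  (common-f at J1 fixed by 1)
#4 stroke→J1  (J1 flow already set via bond 1)

2  (C1, I1 all integral)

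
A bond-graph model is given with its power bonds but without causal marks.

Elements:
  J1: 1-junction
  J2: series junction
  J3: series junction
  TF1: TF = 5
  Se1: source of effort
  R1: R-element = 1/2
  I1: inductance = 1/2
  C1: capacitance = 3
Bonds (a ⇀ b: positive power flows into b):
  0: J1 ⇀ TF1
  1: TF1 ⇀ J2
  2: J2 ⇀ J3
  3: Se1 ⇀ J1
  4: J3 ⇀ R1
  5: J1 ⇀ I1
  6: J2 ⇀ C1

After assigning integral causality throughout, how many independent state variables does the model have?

2  (C1, I1 all integral)

#3 stroke→J1  (Se1 fixes effort; stroke away)
#5 stroke→I1  (I1 outputs flow p/I1)
#0 stroke→J1  (1-jn J1 has f-setter on 5)
#1 stroke→TF1  (TF TF1: opposite of bond 0)
#2 stroke→J2  (J2 flow already set via bond 1)
#6 stroke→J2  (common-f at J2 fixed by 1)
#4 stroke→J3  (1-jn J3 has f-setter on 2)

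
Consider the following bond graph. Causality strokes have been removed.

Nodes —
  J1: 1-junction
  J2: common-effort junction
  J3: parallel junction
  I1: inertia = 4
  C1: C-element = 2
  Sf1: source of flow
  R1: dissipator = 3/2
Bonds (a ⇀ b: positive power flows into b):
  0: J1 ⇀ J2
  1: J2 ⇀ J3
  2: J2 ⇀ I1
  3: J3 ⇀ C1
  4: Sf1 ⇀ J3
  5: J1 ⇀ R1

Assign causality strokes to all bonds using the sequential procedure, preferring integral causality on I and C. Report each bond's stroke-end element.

β0 |J1
β1 |J2
β2 |I1
β3 |J3
β4 |Sf1
β5 |R1

bond 4 stroke at Sf1  (Sf1 fixes flow; stroke at Sf1)
bond 2 stroke at I1  (I1 integral (f out))
bond 3 stroke at J3  (C1 outputs effort q/C1)
bond 1 stroke at J2  (0-jn J3 has e-setter on 3)
bond 0 stroke at J1  (J2 effort already set via bond 1)
bond 5 stroke at R1  (closing 1-jn rule on J1)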